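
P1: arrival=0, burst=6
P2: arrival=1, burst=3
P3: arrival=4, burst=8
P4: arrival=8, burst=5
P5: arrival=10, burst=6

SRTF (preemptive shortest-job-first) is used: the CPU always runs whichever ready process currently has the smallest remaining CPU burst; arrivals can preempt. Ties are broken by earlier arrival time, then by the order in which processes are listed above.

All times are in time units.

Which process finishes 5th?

Timeline: | P1 0-1 | P2 1-4 | P1 4-9 | P4 9-14 | P5 14-20 | P3 20-28 |
Completion: P1=9  P2=4  P3=28  P4=14  P5=20
Turnaround (C−A): P1=9  P2=3  P3=24  P4=6  P5=10
Finish order: P2 → P1 → P4 → P5 → P3

P3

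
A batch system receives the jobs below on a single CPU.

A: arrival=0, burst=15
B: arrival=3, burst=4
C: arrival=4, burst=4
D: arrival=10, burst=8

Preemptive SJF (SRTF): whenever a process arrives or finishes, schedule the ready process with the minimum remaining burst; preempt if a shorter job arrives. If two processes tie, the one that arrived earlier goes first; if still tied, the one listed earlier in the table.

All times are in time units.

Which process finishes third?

D

Schedule: | A 0-3 | B 3-7 | C 7-11 | D 11-19 | A 19-31 |
Completion: A=31  B=7  C=11  D=19
Turnaround (C−A): A=31  B=4  C=7  D=9
Finish order: B → C → D → A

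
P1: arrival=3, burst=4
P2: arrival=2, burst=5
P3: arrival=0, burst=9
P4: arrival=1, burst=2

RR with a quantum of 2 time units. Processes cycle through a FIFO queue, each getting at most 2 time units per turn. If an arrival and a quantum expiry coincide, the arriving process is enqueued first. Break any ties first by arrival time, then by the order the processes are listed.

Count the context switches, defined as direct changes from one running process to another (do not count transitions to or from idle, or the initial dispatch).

Timeline: | P3 0-2 | P4 2-4 | P2 4-6 | P3 6-8 | P1 8-10 | P2 10-12 | P3 12-14 | P1 14-16 | P2 16-17 | P3 17-20 |
Completion: P1=16  P2=17  P3=20  P4=4
Turnaround (C−A): P1=13  P2=15  P3=20  P4=3

9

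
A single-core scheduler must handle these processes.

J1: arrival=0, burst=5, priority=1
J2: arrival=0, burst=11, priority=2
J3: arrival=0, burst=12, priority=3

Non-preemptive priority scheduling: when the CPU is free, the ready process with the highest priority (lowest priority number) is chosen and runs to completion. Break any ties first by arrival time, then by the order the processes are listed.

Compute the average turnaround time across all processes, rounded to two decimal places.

Schedule: | J1 0-5 | J2 5-16 | J3 16-28 |
Completion: J1=5  J2=16  J3=28
Turnaround (C−A): J1=5  J2=16  J3=28
Turnaround times: J1=5, J2=16, J3=28
Average turnaround = (5+16+28) / 3 = 49/3 = 16.33

16.33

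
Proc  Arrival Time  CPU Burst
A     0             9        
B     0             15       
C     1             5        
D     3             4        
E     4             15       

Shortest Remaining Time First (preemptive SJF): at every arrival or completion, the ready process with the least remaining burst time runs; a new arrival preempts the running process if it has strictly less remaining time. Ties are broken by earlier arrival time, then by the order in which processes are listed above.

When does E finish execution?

48

Schedule: | A 0-1 | C 1-6 | D 6-10 | A 10-18 | B 18-33 | E 33-48 |
Completion: A=18  B=33  C=6  D=10  E=48
Turnaround (C−A): A=18  B=33  C=5  D=7  E=44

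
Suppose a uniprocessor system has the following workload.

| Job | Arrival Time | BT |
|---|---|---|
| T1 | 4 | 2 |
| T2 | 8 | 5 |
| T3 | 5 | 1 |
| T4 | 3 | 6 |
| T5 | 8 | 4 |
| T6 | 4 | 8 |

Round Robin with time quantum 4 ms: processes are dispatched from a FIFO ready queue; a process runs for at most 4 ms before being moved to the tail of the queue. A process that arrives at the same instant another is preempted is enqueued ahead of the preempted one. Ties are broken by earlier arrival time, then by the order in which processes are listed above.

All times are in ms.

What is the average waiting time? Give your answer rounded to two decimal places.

Schedule: | idle 0-3 | T4 3-7 | T1 7-9 | T6 9-13 | T3 13-14 | T4 14-16 | T2 16-20 | T5 20-24 | T6 24-28 | T2 28-29 |
Completion: T1=9  T2=29  T3=14  T4=16  T5=24  T6=28
Turnaround (C−A): T1=5  T2=21  T3=9  T4=13  T5=16  T6=24
Waiting times: T1=3, T2=16, T3=8, T4=7, T5=12, T6=16
Average waiting = (3+16+8+7+12+16) / 6 = 62/6 = 10.33

10.33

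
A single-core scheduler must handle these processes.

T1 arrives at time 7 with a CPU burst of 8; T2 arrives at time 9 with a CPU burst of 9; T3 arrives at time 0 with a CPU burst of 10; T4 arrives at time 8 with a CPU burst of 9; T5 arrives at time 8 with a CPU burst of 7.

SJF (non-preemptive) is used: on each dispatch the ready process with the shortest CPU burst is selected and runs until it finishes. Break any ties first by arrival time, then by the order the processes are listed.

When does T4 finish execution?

34

Schedule: | T3 0-10 | T5 10-17 | T1 17-25 | T4 25-34 | T2 34-43 |
Completion: T1=25  T2=43  T3=10  T4=34  T5=17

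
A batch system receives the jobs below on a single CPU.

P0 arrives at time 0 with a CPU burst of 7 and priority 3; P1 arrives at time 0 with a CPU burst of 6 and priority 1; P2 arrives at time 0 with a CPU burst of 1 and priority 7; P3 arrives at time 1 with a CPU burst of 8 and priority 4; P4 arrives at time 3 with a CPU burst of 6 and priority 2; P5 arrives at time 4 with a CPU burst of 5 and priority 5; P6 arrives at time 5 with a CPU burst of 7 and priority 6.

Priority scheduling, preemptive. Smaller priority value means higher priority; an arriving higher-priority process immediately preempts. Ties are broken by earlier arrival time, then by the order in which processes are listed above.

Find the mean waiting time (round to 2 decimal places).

17.43

Schedule: | P1 0-6 | P4 6-12 | P0 12-19 | P3 19-27 | P5 27-32 | P6 32-39 | P2 39-40 |
Completion: P0=19  P1=6  P2=40  P3=27  P4=12  P5=32  P6=39
Turnaround (C−A): P0=19  P1=6  P2=40  P3=26  P4=9  P5=28  P6=34
Waiting times: P0=12, P1=0, P2=39, P3=18, P4=3, P5=23, P6=27
Average waiting = (12+0+39+18+3+23+27) / 7 = 122/7 = 17.43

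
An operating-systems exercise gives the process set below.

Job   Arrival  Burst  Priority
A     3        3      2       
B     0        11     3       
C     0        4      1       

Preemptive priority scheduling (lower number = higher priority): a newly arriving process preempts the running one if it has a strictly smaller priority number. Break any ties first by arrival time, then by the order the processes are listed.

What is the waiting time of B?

7

Timeline: | C 0-4 | A 4-7 | B 7-18 |
Completion: A=7  B=18  C=4
Waiting(B) = turnaround − burst = 18 − 11 = 7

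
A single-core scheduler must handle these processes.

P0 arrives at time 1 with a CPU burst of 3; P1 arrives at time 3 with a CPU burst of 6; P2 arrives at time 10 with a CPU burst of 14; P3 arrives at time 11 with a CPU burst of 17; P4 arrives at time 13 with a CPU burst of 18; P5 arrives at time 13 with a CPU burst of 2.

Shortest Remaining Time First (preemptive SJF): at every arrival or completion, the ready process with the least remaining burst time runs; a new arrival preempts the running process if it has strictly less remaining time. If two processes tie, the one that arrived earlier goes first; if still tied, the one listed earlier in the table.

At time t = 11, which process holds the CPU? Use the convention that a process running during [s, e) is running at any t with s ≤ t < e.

P2

Gantt: | idle 0-1 | P0 1-4 | P1 4-10 | P2 10-13 | P5 13-15 | P2 15-26 | P3 26-43 | P4 43-61 |
Completion: P0=4  P1=10  P2=26  P3=43  P4=61  P5=15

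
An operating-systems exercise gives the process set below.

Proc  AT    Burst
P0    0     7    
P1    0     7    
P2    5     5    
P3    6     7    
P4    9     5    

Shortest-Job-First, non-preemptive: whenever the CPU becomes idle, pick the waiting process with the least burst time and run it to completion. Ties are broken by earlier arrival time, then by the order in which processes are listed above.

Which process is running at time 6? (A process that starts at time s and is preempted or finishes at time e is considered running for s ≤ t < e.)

Timeline: | P0 0-7 | P2 7-12 | P4 12-17 | P1 17-24 | P3 24-31 |
Completion: P0=7  P1=24  P2=12  P3=31  P4=17

P0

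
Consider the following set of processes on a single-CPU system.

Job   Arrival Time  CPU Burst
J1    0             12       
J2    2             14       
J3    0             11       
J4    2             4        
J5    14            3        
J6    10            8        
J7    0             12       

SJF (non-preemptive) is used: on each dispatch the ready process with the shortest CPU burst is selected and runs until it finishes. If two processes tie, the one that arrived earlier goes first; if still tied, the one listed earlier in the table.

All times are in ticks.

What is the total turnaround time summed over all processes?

194

Schedule: | J3 0-11 | J4 11-15 | J5 15-18 | J6 18-26 | J1 26-38 | J7 38-50 | J2 50-64 |
Completion: J1=38  J2=64  J3=11  J4=15  J5=18  J6=26  J7=50
Turnaround = completion − arrival: J1=38, J2=62, J3=11, J4=13, J5=4, J6=16, J7=50
Total turnaround = 38 + 62 + 11 + 13 + 4 + 16 + 50 = 194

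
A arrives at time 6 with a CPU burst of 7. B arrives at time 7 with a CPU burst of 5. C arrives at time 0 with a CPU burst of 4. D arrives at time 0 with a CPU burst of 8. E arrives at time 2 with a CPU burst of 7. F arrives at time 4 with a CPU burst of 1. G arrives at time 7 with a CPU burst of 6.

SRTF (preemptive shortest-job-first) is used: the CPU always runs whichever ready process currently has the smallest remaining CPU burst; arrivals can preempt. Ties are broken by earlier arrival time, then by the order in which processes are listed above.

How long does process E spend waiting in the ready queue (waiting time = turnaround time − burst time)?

3

Schedule: | C 0-4 | F 4-5 | E 5-12 | B 12-17 | G 17-23 | A 23-30 | D 30-38 |
Completion: A=30  B=17  C=4  D=38  E=12  F=5  G=23
Waiting(E) = turnaround − burst = 10 − 7 = 3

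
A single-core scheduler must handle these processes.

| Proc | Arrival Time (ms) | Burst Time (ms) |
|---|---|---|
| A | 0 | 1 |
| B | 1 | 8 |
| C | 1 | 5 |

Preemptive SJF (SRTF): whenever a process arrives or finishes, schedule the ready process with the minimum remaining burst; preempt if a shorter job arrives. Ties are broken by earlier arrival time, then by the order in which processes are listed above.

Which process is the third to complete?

B

Gantt: | A 0-1 | C 1-6 | B 6-14 |
Completion: A=1  B=14  C=6
Finish order: A → C → B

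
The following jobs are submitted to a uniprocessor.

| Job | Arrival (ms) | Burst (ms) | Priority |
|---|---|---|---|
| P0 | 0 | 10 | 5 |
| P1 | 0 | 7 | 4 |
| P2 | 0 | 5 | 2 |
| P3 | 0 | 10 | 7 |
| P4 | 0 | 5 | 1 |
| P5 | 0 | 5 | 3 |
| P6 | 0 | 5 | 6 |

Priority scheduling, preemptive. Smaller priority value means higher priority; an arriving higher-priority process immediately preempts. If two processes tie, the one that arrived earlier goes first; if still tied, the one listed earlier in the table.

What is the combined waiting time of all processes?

Timeline: | P4 0-5 | P2 5-10 | P5 10-15 | P1 15-22 | P0 22-32 | P6 32-37 | P3 37-47 |
Completion: P0=32  P1=22  P2=10  P3=47  P4=5  P5=15  P6=37
Waiting = turnaround − burst: P0=22, P1=15, P2=5, P3=37, P4=0, P5=10, P6=32
Total waiting = 22 + 15 + 5 + 37 + 0 + 10 + 32 = 121

121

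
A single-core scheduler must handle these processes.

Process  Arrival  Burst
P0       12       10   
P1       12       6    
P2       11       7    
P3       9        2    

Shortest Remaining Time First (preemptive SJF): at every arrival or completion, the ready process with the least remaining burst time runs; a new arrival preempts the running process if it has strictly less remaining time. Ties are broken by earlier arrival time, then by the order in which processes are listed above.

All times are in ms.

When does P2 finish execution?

Timeline: | idle 0-9 | P3 9-11 | P2 11-18 | P1 18-24 | P0 24-34 |
Completion: P0=34  P1=24  P2=18  P3=11
Turnaround (C−A): P0=22  P1=12  P2=7  P3=2

18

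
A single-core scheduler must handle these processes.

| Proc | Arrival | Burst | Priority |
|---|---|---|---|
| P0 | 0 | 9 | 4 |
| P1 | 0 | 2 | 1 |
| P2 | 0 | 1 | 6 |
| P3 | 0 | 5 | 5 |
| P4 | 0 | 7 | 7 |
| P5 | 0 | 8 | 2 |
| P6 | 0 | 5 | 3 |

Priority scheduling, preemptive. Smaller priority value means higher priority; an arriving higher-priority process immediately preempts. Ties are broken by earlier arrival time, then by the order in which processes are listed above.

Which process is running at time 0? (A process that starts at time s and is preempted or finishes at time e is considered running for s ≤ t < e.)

Timeline: | P1 0-2 | P5 2-10 | P6 10-15 | P0 15-24 | P3 24-29 | P2 29-30 | P4 30-37 |
Completion: P0=24  P1=2  P2=30  P3=29  P4=37  P5=10  P6=15

P1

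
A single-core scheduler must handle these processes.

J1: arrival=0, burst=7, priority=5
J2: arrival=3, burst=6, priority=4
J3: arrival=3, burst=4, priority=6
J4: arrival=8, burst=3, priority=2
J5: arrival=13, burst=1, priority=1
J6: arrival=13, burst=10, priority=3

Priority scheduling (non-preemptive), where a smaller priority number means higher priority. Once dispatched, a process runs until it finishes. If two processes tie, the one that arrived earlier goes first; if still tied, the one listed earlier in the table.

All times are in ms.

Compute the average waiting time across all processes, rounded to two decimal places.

Timeline: | J1 0-7 | J2 7-13 | J5 13-14 | J4 14-17 | J6 17-27 | J3 27-31 |
Completion: J1=7  J2=13  J3=31  J4=17  J5=14  J6=27
Waiting times: J1=0, J2=4, J3=24, J4=6, J5=0, J6=4
Average waiting = (0+4+24+6+0+4) / 6 = 38/6 = 6.33

6.33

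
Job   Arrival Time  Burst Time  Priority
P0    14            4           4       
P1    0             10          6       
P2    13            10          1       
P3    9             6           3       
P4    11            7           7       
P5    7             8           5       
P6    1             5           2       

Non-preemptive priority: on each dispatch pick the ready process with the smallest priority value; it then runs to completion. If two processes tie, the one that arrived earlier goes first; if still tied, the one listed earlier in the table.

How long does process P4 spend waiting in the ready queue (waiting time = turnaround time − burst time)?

32

Timeline: | P1 0-10 | P6 10-15 | P2 15-25 | P3 25-31 | P0 31-35 | P5 35-43 | P4 43-50 |
Completion: P0=35  P1=10  P2=25  P3=31  P4=50  P5=43  P6=15
Turnaround (C−A): P0=21  P1=10  P2=12  P3=22  P4=39  P5=36  P6=14
Waiting(P4) = turnaround − burst = 39 − 7 = 32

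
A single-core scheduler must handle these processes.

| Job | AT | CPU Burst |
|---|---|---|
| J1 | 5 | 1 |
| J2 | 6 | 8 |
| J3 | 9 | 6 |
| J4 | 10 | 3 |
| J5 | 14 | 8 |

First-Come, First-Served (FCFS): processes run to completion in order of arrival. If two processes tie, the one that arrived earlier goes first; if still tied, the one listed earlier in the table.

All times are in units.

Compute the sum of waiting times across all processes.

Schedule: | idle 0-5 | J1 5-6 | J2 6-14 | J3 14-20 | J4 20-23 | J5 23-31 |
Completion: J1=6  J2=14  J3=20  J4=23  J5=31
Waiting = turnaround − burst: J1=0, J2=0, J3=5, J4=10, J5=9
Total waiting = 0 + 0 + 5 + 10 + 9 = 24

24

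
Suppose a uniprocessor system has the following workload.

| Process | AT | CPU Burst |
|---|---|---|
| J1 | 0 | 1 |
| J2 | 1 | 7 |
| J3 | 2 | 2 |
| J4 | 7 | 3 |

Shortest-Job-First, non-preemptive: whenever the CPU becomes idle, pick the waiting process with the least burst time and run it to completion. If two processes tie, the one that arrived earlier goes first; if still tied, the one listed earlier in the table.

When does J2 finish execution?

Schedule: | J1 0-1 | J2 1-8 | J3 8-10 | J4 10-13 |
Completion: J1=1  J2=8  J3=10  J4=13

8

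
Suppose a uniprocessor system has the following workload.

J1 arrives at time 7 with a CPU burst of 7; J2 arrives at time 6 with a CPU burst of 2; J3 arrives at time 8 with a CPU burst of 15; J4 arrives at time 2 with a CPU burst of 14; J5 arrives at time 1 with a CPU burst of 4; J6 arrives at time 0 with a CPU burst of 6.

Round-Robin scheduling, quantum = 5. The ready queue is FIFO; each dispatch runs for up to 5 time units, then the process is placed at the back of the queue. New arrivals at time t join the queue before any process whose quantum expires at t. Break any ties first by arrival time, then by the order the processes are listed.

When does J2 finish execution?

17

Gantt: | J6 0-5 | J5 5-9 | J4 9-14 | J6 14-15 | J2 15-17 | J1 17-22 | J3 22-27 | J4 27-32 | J1 32-34 | J3 34-39 | J4 39-43 | J3 43-48 |
Completion: J1=34  J2=17  J3=48  J4=43  J5=9  J6=15
Turnaround (C−A): J1=27  J2=11  J3=40  J4=41  J5=8  J6=15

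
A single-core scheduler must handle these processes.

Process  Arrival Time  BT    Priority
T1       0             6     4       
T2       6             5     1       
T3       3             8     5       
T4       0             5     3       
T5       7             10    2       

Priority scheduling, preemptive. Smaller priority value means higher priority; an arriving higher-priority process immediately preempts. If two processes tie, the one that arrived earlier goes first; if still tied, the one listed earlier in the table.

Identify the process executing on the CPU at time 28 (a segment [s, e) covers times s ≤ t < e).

Gantt: | T4 0-5 | T1 5-6 | T2 6-11 | T5 11-21 | T1 21-26 | T3 26-34 |
Completion: T1=26  T2=11  T3=34  T4=5  T5=21

T3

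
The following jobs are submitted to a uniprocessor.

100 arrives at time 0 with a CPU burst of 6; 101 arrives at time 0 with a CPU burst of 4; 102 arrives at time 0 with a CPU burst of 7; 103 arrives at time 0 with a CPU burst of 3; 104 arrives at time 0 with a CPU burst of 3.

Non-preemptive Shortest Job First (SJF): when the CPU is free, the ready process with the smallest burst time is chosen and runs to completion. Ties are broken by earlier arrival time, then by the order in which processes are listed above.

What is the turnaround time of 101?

10

Gantt: | 103 0-3 | 104 3-6 | 101 6-10 | 100 10-16 | 102 16-23 |
Completion: 100=16  101=10  102=23  103=3  104=6
Turnaround (C−A): 100=16  101=10  102=23  103=3  104=6
Turnaround(101) = completion − arrival = 10 − 0 = 10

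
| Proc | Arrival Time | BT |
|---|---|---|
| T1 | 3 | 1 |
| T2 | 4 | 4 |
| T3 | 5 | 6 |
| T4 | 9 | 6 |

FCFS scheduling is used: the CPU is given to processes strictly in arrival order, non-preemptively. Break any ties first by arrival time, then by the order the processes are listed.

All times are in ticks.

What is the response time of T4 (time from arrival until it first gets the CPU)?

Schedule: | idle 0-3 | T1 3-4 | T2 4-8 | T3 8-14 | T4 14-20 |
Completion: T1=4  T2=8  T3=14  T4=20
Turnaround (C−A): T1=1  T2=4  T3=9  T4=11
Response(T4) = first start − arrival = 14 − 9 = 5

5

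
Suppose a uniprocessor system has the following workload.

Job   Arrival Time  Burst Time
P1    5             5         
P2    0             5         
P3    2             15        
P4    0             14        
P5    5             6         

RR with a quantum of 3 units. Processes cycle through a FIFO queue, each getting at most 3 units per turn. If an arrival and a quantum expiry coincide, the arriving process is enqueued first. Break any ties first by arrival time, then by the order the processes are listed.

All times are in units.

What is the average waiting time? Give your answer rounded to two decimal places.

18.80

Gantt: | P2 0-3 | P4 3-6 | P3 6-9 | P2 9-11 | P1 11-14 | P5 14-17 | P4 17-20 | P3 20-23 | P1 23-25 | P5 25-28 | P4 28-31 | P3 31-34 | P4 34-37 | P3 37-40 | P4 40-42 | P3 42-45 |
Completion: P1=25  P2=11  P3=45  P4=42  P5=28
Waiting times: P1=15, P2=6, P3=28, P4=28, P5=17
Average waiting = (15+6+28+28+17) / 5 = 94/5 = 18.80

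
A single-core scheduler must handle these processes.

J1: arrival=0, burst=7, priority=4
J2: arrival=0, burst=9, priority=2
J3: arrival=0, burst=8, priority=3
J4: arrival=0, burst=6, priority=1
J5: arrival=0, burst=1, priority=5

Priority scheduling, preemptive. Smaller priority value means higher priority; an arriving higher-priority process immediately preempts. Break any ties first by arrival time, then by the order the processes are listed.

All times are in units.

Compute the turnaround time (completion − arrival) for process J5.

31

Timeline: | J4 0-6 | J2 6-15 | J3 15-23 | J1 23-30 | J5 30-31 |
Completion: J1=30  J2=15  J3=23  J4=6  J5=31
Turnaround (C−A): J1=30  J2=15  J3=23  J4=6  J5=31
Turnaround(J5) = completion − arrival = 31 − 0 = 31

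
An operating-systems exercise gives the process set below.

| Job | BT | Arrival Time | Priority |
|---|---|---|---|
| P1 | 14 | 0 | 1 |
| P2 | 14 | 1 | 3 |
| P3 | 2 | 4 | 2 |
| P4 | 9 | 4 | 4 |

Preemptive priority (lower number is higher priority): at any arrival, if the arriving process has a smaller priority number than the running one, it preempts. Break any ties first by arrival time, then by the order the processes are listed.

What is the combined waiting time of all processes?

51

Schedule: | P1 0-14 | P3 14-16 | P2 16-30 | P4 30-39 |
Completion: P1=14  P2=30  P3=16  P4=39
Waiting = turnaround − burst: P1=0, P2=15, P3=10, P4=26
Total waiting = 0 + 15 + 10 + 26 = 51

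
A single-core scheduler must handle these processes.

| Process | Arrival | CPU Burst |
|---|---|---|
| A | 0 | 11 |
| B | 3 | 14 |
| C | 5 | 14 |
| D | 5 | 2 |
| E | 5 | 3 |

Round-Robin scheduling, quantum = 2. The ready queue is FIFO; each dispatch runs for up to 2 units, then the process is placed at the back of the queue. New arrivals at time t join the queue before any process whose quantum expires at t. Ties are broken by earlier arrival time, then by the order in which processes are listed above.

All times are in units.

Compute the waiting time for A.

19

Schedule: | A 0-4 | B 4-6 | A 6-8 | C 8-10 | D 10-12 | E 12-14 | B 14-16 | A 16-18 | C 18-20 | E 20-21 | B 21-23 | A 23-25 | C 25-27 | B 27-29 | A 29-30 | C 30-32 | B 32-34 | C 34-36 | B 36-38 | C 38-40 | B 40-42 | C 42-44 |
Completion: A=30  B=42  C=44  D=12  E=21
Waiting(A) = turnaround − burst = 30 − 11 = 19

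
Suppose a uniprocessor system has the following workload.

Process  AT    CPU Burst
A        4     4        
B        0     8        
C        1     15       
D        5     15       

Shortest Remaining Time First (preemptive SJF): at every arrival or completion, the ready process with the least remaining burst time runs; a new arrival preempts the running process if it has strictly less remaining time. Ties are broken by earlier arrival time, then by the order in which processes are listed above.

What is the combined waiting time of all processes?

Schedule: | B 0-8 | A 8-12 | C 12-27 | D 27-42 |
Completion: A=12  B=8  C=27  D=42
Turnaround (C−A): A=8  B=8  C=26  D=37
Waiting = turnaround − burst: A=4, B=0, C=11, D=22
Total waiting = 4 + 0 + 11 + 22 = 37

37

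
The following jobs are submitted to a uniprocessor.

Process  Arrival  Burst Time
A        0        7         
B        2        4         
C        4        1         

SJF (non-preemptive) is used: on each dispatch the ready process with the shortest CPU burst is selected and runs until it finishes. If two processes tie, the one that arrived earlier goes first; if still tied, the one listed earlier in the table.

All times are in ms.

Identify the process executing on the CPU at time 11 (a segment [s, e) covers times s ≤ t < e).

Timeline: | A 0-7 | C 7-8 | B 8-12 |
Completion: A=7  B=12  C=8

B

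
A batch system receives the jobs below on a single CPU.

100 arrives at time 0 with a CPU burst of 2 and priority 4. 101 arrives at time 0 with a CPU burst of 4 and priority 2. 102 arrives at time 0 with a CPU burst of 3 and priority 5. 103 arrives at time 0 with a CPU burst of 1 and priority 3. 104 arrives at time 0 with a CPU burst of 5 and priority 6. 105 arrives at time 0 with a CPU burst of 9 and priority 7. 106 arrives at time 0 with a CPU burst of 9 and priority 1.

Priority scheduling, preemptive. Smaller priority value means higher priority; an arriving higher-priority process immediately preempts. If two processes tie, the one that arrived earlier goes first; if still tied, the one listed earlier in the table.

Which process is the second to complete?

101

Gantt: | 106 0-9 | 101 9-13 | 103 13-14 | 100 14-16 | 102 16-19 | 104 19-24 | 105 24-33 |
Completion: 100=16  101=13  102=19  103=14  104=24  105=33  106=9
Turnaround (C−A): 100=16  101=13  102=19  103=14  104=24  105=33  106=9
Finish order: 106 → 101 → 103 → 100 → 102 → 104 → 105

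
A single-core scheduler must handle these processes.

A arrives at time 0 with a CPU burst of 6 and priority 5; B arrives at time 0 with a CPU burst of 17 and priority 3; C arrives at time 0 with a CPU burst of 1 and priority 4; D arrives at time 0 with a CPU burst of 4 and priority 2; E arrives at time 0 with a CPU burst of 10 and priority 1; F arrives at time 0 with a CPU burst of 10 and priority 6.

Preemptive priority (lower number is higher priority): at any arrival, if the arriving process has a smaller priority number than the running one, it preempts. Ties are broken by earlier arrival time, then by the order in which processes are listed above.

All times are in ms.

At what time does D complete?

Timeline: | E 0-10 | D 10-14 | B 14-31 | C 31-32 | A 32-38 | F 38-48 |
Completion: A=38  B=31  C=32  D=14  E=10  F=48

14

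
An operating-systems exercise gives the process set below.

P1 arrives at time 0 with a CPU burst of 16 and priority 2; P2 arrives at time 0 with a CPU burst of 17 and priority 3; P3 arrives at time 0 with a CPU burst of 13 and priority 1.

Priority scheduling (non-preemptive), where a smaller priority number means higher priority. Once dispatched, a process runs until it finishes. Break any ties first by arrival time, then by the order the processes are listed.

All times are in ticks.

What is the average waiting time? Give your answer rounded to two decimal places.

14.00

Timeline: | P3 0-13 | P1 13-29 | P2 29-46 |
Completion: P1=29  P2=46  P3=13
Waiting times: P1=13, P2=29, P3=0
Average waiting = (13+29+0) / 3 = 42/3 = 14.00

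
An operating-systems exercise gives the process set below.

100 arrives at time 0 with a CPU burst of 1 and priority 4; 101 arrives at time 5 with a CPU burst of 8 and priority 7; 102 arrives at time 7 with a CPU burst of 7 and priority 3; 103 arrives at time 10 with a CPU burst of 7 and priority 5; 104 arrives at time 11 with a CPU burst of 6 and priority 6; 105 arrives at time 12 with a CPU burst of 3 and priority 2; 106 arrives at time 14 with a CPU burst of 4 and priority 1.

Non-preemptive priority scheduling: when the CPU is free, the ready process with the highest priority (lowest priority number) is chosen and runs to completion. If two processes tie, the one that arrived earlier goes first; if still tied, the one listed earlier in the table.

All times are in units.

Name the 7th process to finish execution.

104

Timeline: | 100 0-1 | idle 1-5 | 101 5-13 | 105 13-16 | 106 16-20 | 102 20-27 | 103 27-34 | 104 34-40 |
Completion: 100=1  101=13  102=27  103=34  104=40  105=16  106=20
Finish order: 100 → 101 → 105 → 106 → 102 → 103 → 104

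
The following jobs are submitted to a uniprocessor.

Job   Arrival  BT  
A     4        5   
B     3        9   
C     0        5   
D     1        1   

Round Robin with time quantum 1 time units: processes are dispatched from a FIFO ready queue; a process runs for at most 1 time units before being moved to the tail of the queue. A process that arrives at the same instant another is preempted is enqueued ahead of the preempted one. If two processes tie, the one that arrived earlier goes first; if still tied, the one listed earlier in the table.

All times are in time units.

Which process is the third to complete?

A

Schedule: | C 0-1 | D 1-2 | C 2-3 | B 3-4 | C 4-5 | A 5-6 | B 6-7 | C 7-8 | A 8-9 | B 9-10 | C 10-11 | A 11-12 | B 12-13 | A 13-14 | B 14-15 | A 15-16 | B 16-20 |
Completion: A=16  B=20  C=11  D=2
Turnaround (C−A): A=12  B=17  C=11  D=1
Finish order: D → C → A → B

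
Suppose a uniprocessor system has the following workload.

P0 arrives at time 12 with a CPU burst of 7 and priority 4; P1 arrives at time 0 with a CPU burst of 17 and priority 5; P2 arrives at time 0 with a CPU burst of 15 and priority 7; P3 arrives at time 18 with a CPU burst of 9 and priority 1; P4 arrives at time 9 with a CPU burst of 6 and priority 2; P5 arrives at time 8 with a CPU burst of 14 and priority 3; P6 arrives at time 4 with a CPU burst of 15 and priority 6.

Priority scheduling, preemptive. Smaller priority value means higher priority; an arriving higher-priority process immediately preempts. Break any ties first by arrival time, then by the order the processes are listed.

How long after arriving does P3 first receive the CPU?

Gantt: | P1 0-8 | P5 8-9 | P4 9-15 | P5 15-18 | P3 18-27 | P5 27-37 | P0 37-44 | P1 44-53 | P6 53-68 | P2 68-83 |
Completion: P0=44  P1=53  P2=83  P3=27  P4=15  P5=37  P6=68
Turnaround (C−A): P0=32  P1=53  P2=83  P3=9  P4=6  P5=29  P6=64
Response(P3) = first start − arrival = 18 − 18 = 0

0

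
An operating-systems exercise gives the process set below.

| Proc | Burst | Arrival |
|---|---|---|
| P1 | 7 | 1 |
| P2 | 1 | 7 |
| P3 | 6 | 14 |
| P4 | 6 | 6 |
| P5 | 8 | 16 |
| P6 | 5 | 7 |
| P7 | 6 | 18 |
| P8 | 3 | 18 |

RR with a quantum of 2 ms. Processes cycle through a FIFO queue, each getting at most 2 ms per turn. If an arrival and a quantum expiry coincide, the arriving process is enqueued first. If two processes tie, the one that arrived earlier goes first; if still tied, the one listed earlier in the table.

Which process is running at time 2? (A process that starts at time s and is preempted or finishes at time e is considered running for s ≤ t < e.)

Timeline: | idle 0-1 | P1 1-7 | P4 7-9 | P2 9-10 | P6 10-12 | P1 12-13 | P4 13-15 | P6 15-17 | P3 17-19 | P4 19-21 | P5 21-23 | P6 23-24 | P7 24-26 | P8 26-28 | P3 28-30 | P5 30-32 | P7 32-34 | P8 34-35 | P3 35-37 | P5 37-39 | P7 39-41 | P5 41-43 |
Completion: P1=13  P2=10  P3=37  P4=21  P5=43  P6=24  P7=41  P8=35
Turnaround (C−A): P1=12  P2=3  P3=23  P4=15  P5=27  P6=17  P7=23  P8=17

P1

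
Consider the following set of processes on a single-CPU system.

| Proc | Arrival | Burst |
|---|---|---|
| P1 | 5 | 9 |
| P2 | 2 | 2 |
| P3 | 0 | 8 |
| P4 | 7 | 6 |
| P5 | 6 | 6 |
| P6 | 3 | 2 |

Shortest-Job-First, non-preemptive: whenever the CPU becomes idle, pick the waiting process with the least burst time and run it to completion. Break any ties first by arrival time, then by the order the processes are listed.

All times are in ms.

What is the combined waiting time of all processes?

49

Schedule: | P3 0-8 | P2 8-10 | P6 10-12 | P5 12-18 | P4 18-24 | P1 24-33 |
Completion: P1=33  P2=10  P3=8  P4=24  P5=18  P6=12
Turnaround (C−A): P1=28  P2=8  P3=8  P4=17  P5=12  P6=9
Waiting = turnaround − burst: P1=19, P2=6, P3=0, P4=11, P5=6, P6=7
Total waiting = 19 + 6 + 0 + 11 + 6 + 7 = 49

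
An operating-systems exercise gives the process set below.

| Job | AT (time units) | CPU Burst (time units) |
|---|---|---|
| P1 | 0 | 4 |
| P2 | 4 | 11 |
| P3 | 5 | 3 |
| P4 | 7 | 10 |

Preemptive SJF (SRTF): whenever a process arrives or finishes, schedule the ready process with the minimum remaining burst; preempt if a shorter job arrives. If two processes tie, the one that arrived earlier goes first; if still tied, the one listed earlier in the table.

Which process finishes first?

P1

Schedule: | P1 0-4 | P2 4-5 | P3 5-8 | P2 8-18 | P4 18-28 |
Completion: P1=4  P2=18  P3=8  P4=28
Finish order: P1 → P3 → P2 → P4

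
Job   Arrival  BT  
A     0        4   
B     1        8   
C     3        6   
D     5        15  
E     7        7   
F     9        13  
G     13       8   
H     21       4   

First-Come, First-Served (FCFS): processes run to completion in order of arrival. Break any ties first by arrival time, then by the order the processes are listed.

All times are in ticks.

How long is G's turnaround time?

Gantt: | A 0-4 | B 4-12 | C 12-18 | D 18-33 | E 33-40 | F 40-53 | G 53-61 | H 61-65 |
Completion: A=4  B=12  C=18  D=33  E=40  F=53  G=61  H=65
Turnaround (C−A): A=4  B=11  C=15  D=28  E=33  F=44  G=48  H=44
Turnaround(G) = completion − arrival = 61 − 13 = 48

48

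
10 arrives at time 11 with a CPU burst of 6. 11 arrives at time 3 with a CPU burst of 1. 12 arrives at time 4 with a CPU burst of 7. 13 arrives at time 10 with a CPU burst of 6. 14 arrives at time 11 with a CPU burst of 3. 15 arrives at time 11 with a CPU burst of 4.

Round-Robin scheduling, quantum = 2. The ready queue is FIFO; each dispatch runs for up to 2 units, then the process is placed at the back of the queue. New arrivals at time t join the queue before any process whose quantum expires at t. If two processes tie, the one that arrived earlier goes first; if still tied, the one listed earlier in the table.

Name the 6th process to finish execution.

Timeline: | idle 0-3 | 11 3-4 | 12 4-10 | 13 10-12 | 12 12-13 | 10 13-15 | 14 15-17 | 15 17-19 | 13 19-21 | 10 21-23 | 14 23-24 | 15 24-26 | 13 26-28 | 10 28-30 |
Completion: 10=30  11=4  12=13  13=28  14=24  15=26
Turnaround (C−A): 10=19  11=1  12=9  13=18  14=13  15=15
Finish order: 11 → 12 → 14 → 15 → 13 → 10

10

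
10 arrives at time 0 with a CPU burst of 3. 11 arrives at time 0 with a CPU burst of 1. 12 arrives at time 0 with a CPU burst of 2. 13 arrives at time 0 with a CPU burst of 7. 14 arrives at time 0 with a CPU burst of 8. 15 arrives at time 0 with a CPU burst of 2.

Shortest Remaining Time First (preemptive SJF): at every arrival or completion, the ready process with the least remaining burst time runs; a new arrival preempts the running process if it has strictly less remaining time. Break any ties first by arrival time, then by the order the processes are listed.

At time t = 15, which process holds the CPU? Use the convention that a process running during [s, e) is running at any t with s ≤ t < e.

Schedule: | 11 0-1 | 12 1-3 | 15 3-5 | 10 5-8 | 13 8-15 | 14 15-23 |
Completion: 10=8  11=1  12=3  13=15  14=23  15=5
Turnaround (C−A): 10=8  11=1  12=3  13=15  14=23  15=5

14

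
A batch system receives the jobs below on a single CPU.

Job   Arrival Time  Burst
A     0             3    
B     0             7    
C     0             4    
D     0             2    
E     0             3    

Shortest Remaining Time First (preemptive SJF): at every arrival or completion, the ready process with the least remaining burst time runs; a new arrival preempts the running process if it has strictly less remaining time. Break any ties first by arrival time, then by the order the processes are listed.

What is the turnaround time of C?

12

Timeline: | D 0-2 | A 2-5 | E 5-8 | C 8-12 | B 12-19 |
Completion: A=5  B=19  C=12  D=2  E=8
Turnaround (C−A): A=5  B=19  C=12  D=2  E=8
Turnaround(C) = completion − arrival = 12 − 0 = 12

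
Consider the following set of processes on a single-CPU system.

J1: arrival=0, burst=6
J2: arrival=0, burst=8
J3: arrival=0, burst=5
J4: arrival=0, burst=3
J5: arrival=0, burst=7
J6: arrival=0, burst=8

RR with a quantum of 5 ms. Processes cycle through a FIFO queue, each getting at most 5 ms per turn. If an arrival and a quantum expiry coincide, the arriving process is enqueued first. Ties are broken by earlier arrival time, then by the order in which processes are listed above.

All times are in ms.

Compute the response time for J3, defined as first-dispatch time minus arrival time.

Timeline: | J1 0-5 | J2 5-10 | J3 10-15 | J4 15-18 | J5 18-23 | J6 23-28 | J1 28-29 | J2 29-32 | J5 32-34 | J6 34-37 |
Completion: J1=29  J2=32  J3=15  J4=18  J5=34  J6=37
Turnaround (C−A): J1=29  J2=32  J3=15  J4=18  J5=34  J6=37
Response(J3) = first start − arrival = 10 − 0 = 10

10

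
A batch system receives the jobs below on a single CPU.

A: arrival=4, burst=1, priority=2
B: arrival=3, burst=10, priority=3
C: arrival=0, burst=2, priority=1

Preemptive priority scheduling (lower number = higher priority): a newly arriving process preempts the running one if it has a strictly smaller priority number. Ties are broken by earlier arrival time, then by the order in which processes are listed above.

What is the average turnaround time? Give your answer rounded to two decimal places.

4.67

Schedule: | C 0-2 | idle 2-3 | B 3-4 | A 4-5 | B 5-14 |
Completion: A=5  B=14  C=2
Turnaround (C−A): A=1  B=11  C=2
Turnaround times: A=1, B=11, C=2
Average turnaround = (1+11+2) / 3 = 14/3 = 4.67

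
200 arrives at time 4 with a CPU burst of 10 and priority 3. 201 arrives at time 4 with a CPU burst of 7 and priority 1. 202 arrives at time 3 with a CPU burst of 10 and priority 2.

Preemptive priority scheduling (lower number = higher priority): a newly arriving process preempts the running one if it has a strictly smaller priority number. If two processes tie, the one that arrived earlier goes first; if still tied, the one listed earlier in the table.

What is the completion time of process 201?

11

Gantt: | idle 0-3 | 202 3-4 | 201 4-11 | 202 11-20 | 200 20-30 |
Completion: 200=30  201=11  202=20
Turnaround (C−A): 200=26  201=7  202=17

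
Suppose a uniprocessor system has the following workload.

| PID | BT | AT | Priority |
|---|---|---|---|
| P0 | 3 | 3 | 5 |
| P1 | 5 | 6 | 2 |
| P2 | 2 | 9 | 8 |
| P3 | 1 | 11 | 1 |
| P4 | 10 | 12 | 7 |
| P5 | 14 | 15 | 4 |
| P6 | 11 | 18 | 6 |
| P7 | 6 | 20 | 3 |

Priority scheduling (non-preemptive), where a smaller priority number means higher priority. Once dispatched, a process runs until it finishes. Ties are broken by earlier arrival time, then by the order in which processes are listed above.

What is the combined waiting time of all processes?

83

Timeline: | idle 0-3 | P0 3-6 | P1 6-11 | P3 11-12 | P4 12-22 | P7 22-28 | P5 28-42 | P6 42-53 | P2 53-55 |
Completion: P0=6  P1=11  P2=55  P3=12  P4=22  P5=42  P6=53  P7=28
Turnaround (C−A): P0=3  P1=5  P2=46  P3=1  P4=10  P5=27  P6=35  P7=8
Waiting = turnaround − burst: P0=0, P1=0, P2=44, P3=0, P4=0, P5=13, P6=24, P7=2
Total waiting = 0 + 0 + 44 + 0 + 0 + 13 + 24 + 2 = 83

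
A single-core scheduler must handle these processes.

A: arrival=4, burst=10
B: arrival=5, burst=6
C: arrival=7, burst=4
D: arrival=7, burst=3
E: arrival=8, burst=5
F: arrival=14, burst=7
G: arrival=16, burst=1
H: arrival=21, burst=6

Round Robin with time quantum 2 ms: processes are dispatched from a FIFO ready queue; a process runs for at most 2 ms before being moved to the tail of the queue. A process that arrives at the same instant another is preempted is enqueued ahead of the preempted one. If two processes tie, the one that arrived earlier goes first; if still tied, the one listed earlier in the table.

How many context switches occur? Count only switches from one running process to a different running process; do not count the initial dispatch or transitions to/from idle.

22

Schedule: | idle 0-4 | A 4-6 | B 6-8 | A 8-10 | C 10-12 | D 12-14 | E 14-16 | B 16-18 | A 18-20 | C 20-22 | F 22-24 | D 24-25 | G 25-26 | E 26-28 | B 28-30 | A 30-32 | H 32-34 | F 34-36 | E 36-37 | A 37-39 | H 39-41 | F 41-43 | H 43-45 | F 45-46 |
Completion: A=39  B=30  C=22  D=25  E=37  F=46  G=26  H=45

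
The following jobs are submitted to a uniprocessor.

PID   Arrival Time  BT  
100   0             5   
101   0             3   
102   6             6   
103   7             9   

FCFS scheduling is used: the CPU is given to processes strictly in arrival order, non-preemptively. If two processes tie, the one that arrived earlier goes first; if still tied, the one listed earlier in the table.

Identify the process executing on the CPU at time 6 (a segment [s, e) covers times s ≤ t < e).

Timeline: | 100 0-5 | 101 5-8 | 102 8-14 | 103 14-23 |
Completion: 100=5  101=8  102=14  103=23

101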